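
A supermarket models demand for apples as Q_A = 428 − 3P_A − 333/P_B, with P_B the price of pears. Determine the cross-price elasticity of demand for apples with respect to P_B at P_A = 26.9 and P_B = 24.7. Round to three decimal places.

0.040

At P_A = 26.9 and P_B = 24.7: Q_A = 333.818.
∂Q_A/∂P_B = 333/P_B² = 0.5458.
ε = (∂Q_A/∂P_B)(P_B/Q_A) = 0.5458 × (24.7/333.818) ≈ 0.040.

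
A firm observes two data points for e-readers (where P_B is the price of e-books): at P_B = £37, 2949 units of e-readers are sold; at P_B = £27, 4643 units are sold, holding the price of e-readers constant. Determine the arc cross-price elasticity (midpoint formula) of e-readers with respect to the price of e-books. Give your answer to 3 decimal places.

-1.428

ΔQ_A = 4643 − 2949 = 1694; ΔP_B = 27 − 37 = -10.
Midpoints: Q̄_A = 3796.0, P̄_B = 32.00.
ε = (ΔQ_A/Q̄_A)/(ΔP_B/P̄_B) = (1694/3796.0)/(-10/32.00) ≈ -1.428.
ε < 0: e-readers and e-books are complements.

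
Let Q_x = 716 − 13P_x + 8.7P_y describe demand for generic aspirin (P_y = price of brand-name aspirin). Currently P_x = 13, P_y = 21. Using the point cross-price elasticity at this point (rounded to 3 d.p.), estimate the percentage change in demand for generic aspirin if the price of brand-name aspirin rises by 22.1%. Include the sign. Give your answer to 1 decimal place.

At P_x = 13, P_y = 21: Q_x = 729.7.
∂Q_x/∂P_y = 8.7.
ε = (∂Q_x/∂P_y)(P_y/Q_x) = 8.7000 × 21/729.7 ≈ 0.250.
%ΔQ_x ≈ ε × %ΔP_y = 0.250 × (22.1%) = 5.5%.

5.5%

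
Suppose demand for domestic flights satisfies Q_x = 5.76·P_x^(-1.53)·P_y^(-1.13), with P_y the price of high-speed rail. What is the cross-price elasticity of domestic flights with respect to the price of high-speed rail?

In a log-linear (constant-elasticity) demand function, the coefficient on the exponent of P_y is the cross-price elasticity.
ε = -1.13. Negative, so domestic flights and high-speed rail are complements.

-1.13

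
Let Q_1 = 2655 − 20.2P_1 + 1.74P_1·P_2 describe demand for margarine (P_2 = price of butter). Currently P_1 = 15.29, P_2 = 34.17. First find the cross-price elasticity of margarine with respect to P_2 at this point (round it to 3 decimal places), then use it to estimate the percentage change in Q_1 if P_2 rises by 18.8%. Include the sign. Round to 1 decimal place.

At P_1 = 15.29, P_2 = 34.17: Q_1 = 3255.221.
∂Q_1/∂P_2 = 1.74P_1 = 26.6046.
ε = (∂Q_1/∂P_2)(P_2/Q_1) = 26.6046 × 34.17/3255.221 ≈ 0.279.
%ΔQ_1 ≈ ε × %ΔP_2 = 0.279 × (18.8%) = 5.2%.

5.2%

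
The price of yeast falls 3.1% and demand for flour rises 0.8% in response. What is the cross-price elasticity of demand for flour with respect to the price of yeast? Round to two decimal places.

-0.26

ε = (%ΔQ of flour) / (%ΔP of yeast) = (0.8%) / (-3.1%) ≈ -0.26.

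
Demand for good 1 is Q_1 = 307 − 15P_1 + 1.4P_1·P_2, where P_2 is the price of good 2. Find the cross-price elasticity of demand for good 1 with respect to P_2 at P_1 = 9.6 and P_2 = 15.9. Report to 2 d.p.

At P_1 = 9.6 and P_2 = 15.9: Q_1 = 376.696.
∂Q_1/∂P_2 = 1.4P_1 = 1.4(9.6) = 13.4400.
ε = (∂Q_1/∂P_2)(P_2/Q_1) = 13.4400 × (15.9/376.696) ≈ 0.57.
ε > 0: substitutes.

0.57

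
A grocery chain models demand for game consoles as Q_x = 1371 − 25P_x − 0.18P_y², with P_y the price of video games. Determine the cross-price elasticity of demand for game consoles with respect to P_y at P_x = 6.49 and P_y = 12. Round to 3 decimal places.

At P_x = 6.49 and P_y = 12: Q_x = 1182.83.
∂Q_x/∂P_y = -0.36P_y = -0.36(12) = -4.3200.
ε = (∂Q_x/∂P_y)(P_y/Q_x) = -4.3200 × (12/1182.83) ≈ -0.044.

-0.044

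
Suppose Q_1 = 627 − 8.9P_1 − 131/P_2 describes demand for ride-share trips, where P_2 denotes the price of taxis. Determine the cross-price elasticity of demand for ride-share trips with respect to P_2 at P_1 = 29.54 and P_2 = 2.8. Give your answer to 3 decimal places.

At P_1 = 29.54 and P_2 = 2.8: Q_1 = 317.308.
∂Q_1/∂P_2 = 131/P_2² = 16.7092.
ε = (∂Q_1/∂P_2)(P_2/Q_1) = 16.7092 × (2.8/317.308) ≈ 0.147.
ε > 0: substitutes.

0.147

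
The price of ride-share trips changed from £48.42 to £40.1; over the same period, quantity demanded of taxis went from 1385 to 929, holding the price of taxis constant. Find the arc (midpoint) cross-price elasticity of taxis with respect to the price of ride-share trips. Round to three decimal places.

2.097

ΔQ_A = 929 − 1385 = -456; ΔP_B = 40.1 − 48.42 = -8.32.
Midpoints: Q̄_A = 1157.0, P̄_B = 44.26.
ε = (ΔQ_A/Q̄_A)/(ΔP_B/P̄_B) = (-456/1157.0)/(-8.32/44.26) ≈ 2.097.
ε > 0: taxis and ride-share trips are substitutes.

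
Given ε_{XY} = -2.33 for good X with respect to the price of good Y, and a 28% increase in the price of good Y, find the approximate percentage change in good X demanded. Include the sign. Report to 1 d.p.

%ΔQ ≈ ε × %ΔP of good Y = -2.33 × (28%) = -65.2%.

-65.2%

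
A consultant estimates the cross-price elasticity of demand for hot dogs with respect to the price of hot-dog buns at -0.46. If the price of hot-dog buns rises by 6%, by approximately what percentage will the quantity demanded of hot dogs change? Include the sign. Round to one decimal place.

%ΔQ ≈ ε × %ΔP of hot-dog buns = -0.46 × (6%) = -2.8%.

-2.8%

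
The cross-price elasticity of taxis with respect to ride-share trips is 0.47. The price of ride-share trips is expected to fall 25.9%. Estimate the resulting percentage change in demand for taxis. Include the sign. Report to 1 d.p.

%ΔQ ≈ ε × %ΔP of ride-share trips = 0.47 × (-25.9%) = -12.2%.

-12.2%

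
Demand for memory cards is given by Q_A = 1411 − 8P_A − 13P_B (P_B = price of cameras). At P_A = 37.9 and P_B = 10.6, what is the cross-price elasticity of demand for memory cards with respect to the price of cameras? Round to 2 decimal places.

At P_A = 37.9 and P_B = 10.6: Q_A = 970.
∂Q_A/∂P_B = -13.
ε = (∂Q_A/∂P_B)(P_B/Q_A) = -13 × (10.6/970) ≈ -0.14.

-0.14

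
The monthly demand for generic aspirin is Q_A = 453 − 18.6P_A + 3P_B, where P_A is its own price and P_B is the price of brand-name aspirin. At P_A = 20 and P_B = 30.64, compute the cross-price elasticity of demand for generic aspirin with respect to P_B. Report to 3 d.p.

0.532

At P_A = 20 and P_B = 30.64: Q_A = 172.92.
∂Q_A/∂P_B = 3.
ε = (∂Q_A/∂P_B)(P_B/Q_A) = 3 × (30.64/172.92) ≈ 0.532.
Since ε > 0, generic aspirin and brand-name aspirin are substitutes.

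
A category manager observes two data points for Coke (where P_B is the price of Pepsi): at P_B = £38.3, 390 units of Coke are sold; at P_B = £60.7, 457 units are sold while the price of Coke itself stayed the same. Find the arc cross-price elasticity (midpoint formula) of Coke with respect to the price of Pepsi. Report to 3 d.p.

0.350

ΔQ_A = 457 − 390 = 67; ΔP_B = 60.7 − 38.3 = 22.4.
Midpoints: Q̄_A = 423.5, P̄_B = 49.50.
ε = (ΔQ_A/Q̄_A)/(ΔP_B/P̄_B) = (67/423.5)/(22.4/49.50) ≈ 0.350.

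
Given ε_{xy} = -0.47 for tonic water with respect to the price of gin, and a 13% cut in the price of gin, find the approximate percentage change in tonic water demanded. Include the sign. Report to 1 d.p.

6.1%

%ΔQ ≈ ε × %ΔP of gin = -0.47 × (-13%) = 6.1%.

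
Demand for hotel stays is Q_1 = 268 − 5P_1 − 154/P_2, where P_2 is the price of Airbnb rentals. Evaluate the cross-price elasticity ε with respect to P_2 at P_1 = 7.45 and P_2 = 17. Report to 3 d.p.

At P_1 = 7.45 and P_2 = 17: Q_1 = 221.691.
∂Q_1/∂P_2 = 154/P_2² = 0.5329.
ε = (∂Q_1/∂P_2)(P_2/Q_1) = 0.5329 × (17/221.691) ≈ 0.041.

0.041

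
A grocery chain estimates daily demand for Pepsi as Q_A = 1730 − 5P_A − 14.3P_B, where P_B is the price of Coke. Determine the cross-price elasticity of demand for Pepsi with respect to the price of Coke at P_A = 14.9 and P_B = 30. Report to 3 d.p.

At P_A = 14.9 and P_B = 30: Q_A = 1226.5.
∂Q_A/∂P_B = -14.3.
ε = (∂Q_A/∂P_B)(P_B/Q_A) = -14.3 × (30/1226.5) ≈ -0.350.

-0.350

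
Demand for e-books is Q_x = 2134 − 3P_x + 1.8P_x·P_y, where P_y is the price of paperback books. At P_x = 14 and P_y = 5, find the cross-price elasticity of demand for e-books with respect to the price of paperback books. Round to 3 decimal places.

0.057

At P_x = 14 and P_y = 5: Q_x = 2218.
∂Q_x/∂P_y = 1.8P_x = 1.8(14) = 25.2000.
ε = (∂Q_x/∂P_y)(P_y/Q_x) = 25.2000 × (5/2218) ≈ 0.057.
ε > 0: substitutes.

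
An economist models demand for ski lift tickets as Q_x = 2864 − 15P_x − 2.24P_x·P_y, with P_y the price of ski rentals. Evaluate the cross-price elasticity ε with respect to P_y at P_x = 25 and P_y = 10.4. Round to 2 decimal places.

-0.31

At P_x = 25 and P_y = 10.4: Q_x = 1906.6.
∂Q_x/∂P_y = -2.24P_x = -2.24(25) = -56.0000.
ε = (∂Q_x/∂P_y)(P_y/Q_x) = -56.0000 × (10.4/1906.6) ≈ -0.31.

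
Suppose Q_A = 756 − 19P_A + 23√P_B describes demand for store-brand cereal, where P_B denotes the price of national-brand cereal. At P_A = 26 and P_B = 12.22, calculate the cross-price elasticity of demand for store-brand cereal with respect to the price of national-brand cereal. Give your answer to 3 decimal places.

At P_A = 26 and P_B = 12.22: Q_A = 342.401.
∂Q_A/∂P_B = 23/(2√P_B) = 23/(2√12.22) = 3.2897.
ε = (∂Q_A/∂P_B)(P_B/Q_A) = 3.2897 × (12.22/342.401) ≈ 0.117.
ε > 0: substitutes.

0.117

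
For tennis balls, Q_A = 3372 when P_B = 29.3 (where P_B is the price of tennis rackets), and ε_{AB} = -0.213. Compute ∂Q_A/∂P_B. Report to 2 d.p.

-24.51

ε = (∂Q_A/∂P_B)·(P_B/Q_A) ⇒ ∂Q_A/∂P_B = ε·Q_A/P_B = -0.213 × 3372/29.3 ≈ -24.51.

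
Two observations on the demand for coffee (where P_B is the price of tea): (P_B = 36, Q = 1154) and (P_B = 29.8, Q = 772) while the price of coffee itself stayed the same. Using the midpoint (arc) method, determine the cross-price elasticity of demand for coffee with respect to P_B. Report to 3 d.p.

ΔQ_A = 772 − 1154 = -382; ΔP_B = 29.8 − 36 = -6.2.
Midpoints: Q̄_A = 963.0, P̄_B = 32.90.
ε = (ΔQ_A/Q̄_A)/(ΔP_B/P̄_B) = (-382/963.0)/(-6.2/32.90) ≈ 2.105.

2.105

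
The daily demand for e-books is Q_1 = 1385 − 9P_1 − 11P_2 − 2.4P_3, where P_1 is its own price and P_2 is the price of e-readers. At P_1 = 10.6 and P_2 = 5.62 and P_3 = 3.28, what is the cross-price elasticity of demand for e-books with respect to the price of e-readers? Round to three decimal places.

-0.051

At P_1 = 10.6 and P_2 = 5.62 and P_3 = 3.28: Q_1 = 1219.908.
∂Q_1/∂P_2 = -11.
ε = (∂Q_1/∂P_2)(P_2/Q_1) = -11 × (5.62/1219.908) ≈ -0.051.
Since ε < 0, e-books and e-readers are complements.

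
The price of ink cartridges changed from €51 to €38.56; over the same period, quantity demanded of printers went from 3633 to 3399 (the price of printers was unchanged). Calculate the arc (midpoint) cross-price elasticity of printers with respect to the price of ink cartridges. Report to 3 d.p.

0.240

ΔQ_A = 3399 − 3633 = -234; ΔP_B = 38.56 − 51 = -12.44.
Midpoints: Q̄_A = 3516.0, P̄_B = 44.78.
ε = (ΔQ_A/Q̄_A)/(ΔP_B/P̄_B) = (-234/3516.0)/(-12.44/44.78) ≈ 0.240.
ε > 0: printers and ink cartridges are substitutes.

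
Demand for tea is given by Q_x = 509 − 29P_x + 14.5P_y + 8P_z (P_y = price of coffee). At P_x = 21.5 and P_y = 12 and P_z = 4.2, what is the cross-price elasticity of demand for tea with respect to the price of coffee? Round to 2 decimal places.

At P_x = 21.5 and P_y = 12 and P_z = 4.2: Q_x = 93.1.
∂Q_x/∂P_y = 14.5.
ε = (∂Q_x/∂P_y)(P_y/Q_x) = 14.5 × (12/93.1) ≈ 1.87.

1.87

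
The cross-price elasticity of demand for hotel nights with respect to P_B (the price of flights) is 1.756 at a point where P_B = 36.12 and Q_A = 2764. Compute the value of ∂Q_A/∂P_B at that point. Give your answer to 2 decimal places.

ε = (∂Q_A/∂P_B)·(P_B/Q_A) ⇒ ∂Q_A/∂P_B = ε·Q_A/P_B = 1.756 × 2764/36.12 ≈ 134.37.

134.37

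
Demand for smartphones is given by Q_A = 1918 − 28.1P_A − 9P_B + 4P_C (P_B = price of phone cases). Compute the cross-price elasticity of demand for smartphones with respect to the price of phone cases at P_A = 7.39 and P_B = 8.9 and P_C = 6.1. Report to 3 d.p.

-0.048

At P_A = 7.39 and P_B = 8.9 and P_C = 6.1: Q_A = 1654.641.
∂Q_A/∂P_B = -9.
ε = (∂Q_A/∂P_B)(P_B/Q_A) = -9 × (8.9/1654.641) ≈ -0.048.
Since ε < 0, smartphones and phone cases are complements.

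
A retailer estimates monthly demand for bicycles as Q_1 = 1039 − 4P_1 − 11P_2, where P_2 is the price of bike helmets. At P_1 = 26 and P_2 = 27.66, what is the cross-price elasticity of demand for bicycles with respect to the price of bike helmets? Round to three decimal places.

-0.482

At P_1 = 26 and P_2 = 27.66: Q_1 = 630.74.
∂Q_1/∂P_2 = -11.
ε = (∂Q_1/∂P_2)(P_2/Q_1) = -11 × (27.66/630.74) ≈ -0.482.
Since ε < 0, bicycles and bike helmets are complements.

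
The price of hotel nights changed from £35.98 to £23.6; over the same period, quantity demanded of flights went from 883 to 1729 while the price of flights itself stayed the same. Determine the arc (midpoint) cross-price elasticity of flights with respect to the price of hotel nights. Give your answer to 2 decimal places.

ΔQ_A = 1729 − 883 = 846; ΔP_B = 23.6 − 35.98 = -12.38.
Midpoints: Q̄_A = 1306.0, P̄_B = 29.79.
ε = (ΔQ_A/Q̄_A)/(ΔP_B/P̄_B) = (846/1306.0)/(-12.38/29.79) ≈ -1.56.
ε < 0: flights and hotel nights are complements.

-1.56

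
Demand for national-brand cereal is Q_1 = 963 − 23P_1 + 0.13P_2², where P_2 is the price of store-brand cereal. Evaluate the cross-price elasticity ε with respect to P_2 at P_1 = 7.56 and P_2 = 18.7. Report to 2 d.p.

0.11

At P_1 = 7.56 and P_2 = 18.7: Q_1 = 834.580.
∂Q_1/∂P_2 = 0.26P_2 = 0.26(18.7) = 4.8620.
ε = (∂Q_1/∂P_2)(P_2/Q_1) = 4.8620 × (18.7/834.580) ≈ 0.11.
ε > 0: substitutes.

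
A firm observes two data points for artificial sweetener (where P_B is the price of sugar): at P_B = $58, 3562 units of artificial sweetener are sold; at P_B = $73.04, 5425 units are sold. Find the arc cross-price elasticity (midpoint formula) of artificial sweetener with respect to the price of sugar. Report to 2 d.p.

1.81

ΔQ_A = 5425 − 3562 = 1863; ΔP_B = 73.04 − 58 = 15.04.
Midpoints: Q̄_A = 4493.5, P̄_B = 65.52.
ε = (ΔQ_A/Q̄_A)/(ΔP_B/P̄_B) = (1863/4493.5)/(15.04/65.52) ≈ 1.81.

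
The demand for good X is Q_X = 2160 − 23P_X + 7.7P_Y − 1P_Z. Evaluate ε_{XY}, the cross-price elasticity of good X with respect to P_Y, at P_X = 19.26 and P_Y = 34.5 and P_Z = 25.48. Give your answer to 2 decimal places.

At P_X = 19.26 and P_Y = 34.5 and P_Z = 25.48: Q_X = 1957.19.
∂Q_X/∂P_Y = 7.7.
ε = (∂Q_X/∂P_Y)(P_Y/Q_X) = 7.7 × (34.5/1957.19) ≈ 0.14.
Since ε > 0, good X and good Y are substitutes.

0.14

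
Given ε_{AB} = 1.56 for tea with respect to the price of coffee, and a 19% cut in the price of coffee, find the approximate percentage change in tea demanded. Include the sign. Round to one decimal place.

%ΔQ ≈ ε × %ΔP of coffee = 1.56 × (-19%) = -29.6%.

-29.6%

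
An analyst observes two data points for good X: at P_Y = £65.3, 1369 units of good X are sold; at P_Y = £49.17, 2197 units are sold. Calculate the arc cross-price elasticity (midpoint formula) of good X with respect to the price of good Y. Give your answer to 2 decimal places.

-1.65

ΔQ_X = 2197 − 1369 = 828; ΔP_Y = 49.17 − 65.3 = -16.13.
Midpoints: Q̄_X = 1783.0, P̄_Y = 57.23.
ε = (ΔQ_X/Q̄_X)/(ΔP_Y/P̄_Y) = (828/1783.0)/(-16.13/57.23) ≈ -1.65.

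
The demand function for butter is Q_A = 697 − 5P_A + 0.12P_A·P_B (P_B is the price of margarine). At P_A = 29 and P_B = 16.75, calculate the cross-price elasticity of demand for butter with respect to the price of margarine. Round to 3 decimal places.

At P_A = 29 and P_B = 16.75: Q_A = 610.29.
∂Q_A/∂P_B = 0.12P_A = 0.12(29) = 3.4800.
ε = (∂Q_A/∂P_B)(P_B/Q_A) = 3.4800 × (16.75/610.29) ≈ 0.096.
ε > 0: substitutes.

0.096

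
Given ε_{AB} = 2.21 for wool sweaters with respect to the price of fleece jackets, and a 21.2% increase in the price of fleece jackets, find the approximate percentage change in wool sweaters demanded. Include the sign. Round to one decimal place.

46.9%

%ΔQ ≈ ε × %ΔP of fleece jackets = 2.21 × (21.2%) = 46.9%.
Demand for wool sweaters rises by about 46.9%.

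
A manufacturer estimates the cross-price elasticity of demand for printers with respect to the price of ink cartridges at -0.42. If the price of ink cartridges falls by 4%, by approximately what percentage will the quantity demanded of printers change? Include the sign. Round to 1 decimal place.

%ΔQ ≈ ε × %ΔP of ink cartridges = -0.42 × (-4%) = 1.7%.

1.7%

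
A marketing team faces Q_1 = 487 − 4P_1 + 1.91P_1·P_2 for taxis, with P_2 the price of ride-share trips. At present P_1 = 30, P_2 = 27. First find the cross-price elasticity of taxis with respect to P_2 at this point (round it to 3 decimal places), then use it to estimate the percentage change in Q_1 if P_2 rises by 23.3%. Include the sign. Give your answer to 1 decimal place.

18.8%

At P_1 = 30, P_2 = 27: Q_1 = 1914.1.
∂Q_1/∂P_2 = 1.91P_1 = 57.3000.
ε = (∂Q_1/∂P_2)(P_2/Q_1) = 57.3000 × 27/1914.1 ≈ 0.808.
%ΔQ_1 ≈ ε × %ΔP_2 = 0.808 × (23.3%) = 18.8%.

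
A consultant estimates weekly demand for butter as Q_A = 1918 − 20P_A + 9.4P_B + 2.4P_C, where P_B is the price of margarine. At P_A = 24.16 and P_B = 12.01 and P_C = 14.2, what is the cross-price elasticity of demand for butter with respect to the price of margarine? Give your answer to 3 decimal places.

0.071

At P_A = 24.16 and P_B = 12.01 and P_C = 14.2: Q_A = 1581.774.
∂Q_A/∂P_B = 9.4.
ε = (∂Q_A/∂P_B)(P_B/Q_A) = 9.4 × (12.01/1581.774) ≈ 0.071.
Since ε > 0, butter and margarine are substitutes.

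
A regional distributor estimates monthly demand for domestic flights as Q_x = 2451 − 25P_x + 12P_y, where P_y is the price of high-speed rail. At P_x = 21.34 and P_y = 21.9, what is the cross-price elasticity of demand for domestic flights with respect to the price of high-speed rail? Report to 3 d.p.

0.121

At P_x = 21.34 and P_y = 21.9: Q_x = 2180.3.
∂Q_x/∂P_y = 12.
ε = (∂Q_x/∂P_y)(P_y/Q_x) = 12 × (21.9/2180.3) ≈ 0.121.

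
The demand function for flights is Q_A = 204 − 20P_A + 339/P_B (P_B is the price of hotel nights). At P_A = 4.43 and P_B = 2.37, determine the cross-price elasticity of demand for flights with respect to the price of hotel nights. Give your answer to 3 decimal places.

At P_A = 4.43 and P_B = 2.37: Q_A = 258.438.
∂Q_A/∂P_B = −339/P_B² = -60.3536.
ε = (∂Q_A/∂P_B)(P_B/Q_A) = -60.3536 × (2.37/258.438) ≈ -0.553.

-0.553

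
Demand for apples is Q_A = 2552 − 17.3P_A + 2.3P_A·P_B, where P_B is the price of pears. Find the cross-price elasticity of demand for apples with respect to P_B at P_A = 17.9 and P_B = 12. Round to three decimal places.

0.181

At P_A = 17.9 and P_B = 12: Q_A = 2736.37.
∂Q_A/∂P_B = 2.3P_A = 2.3(17.9) = 41.1700.
ε = (∂Q_A/∂P_B)(P_B/Q_A) = 41.1700 × (12/2736.37) ≈ 0.181.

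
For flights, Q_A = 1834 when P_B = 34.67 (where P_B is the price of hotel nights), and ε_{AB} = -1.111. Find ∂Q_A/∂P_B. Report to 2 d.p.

ε = (∂Q_A/∂P_B)·(P_B/Q_A) ⇒ ∂Q_A/∂P_B = ε·Q_A/P_B = -1.111 × 1834/34.67 ≈ -58.77.

-58.77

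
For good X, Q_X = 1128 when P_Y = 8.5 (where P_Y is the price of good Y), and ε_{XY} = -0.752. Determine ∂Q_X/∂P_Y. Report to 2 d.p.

ε = (∂Q_X/∂P_Y)·(P_Y/Q_X) ⇒ ∂Q_X/∂P_Y = ε·Q_X/P_Y = -0.752 × 1128/8.5 ≈ -99.79.

-99.79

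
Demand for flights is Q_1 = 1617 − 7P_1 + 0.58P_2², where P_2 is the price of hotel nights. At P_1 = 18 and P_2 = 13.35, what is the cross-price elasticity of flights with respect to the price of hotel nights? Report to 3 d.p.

At P_1 = 18 and P_2 = 13.35: Q_1 = 1594.369.
∂Q_1/∂P_2 = 1.16P_2 = 1.16(13.35) = 15.4860.
ε = (∂Q_1/∂P_2)(P_2/Q_1) = 15.4860 × (13.35/1594.369) ≈ 0.130.
ε > 0: substitutes.

0.130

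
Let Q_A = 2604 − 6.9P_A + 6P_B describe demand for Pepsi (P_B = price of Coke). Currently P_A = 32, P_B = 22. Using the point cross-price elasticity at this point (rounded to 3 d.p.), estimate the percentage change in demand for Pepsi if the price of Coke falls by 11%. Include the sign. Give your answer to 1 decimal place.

-0.6%

At P_A = 32, P_B = 22: Q_A = 2515.2.
∂Q_A/∂P_B = 6.
ε = (∂Q_A/∂P_B)(P_B/Q_A) = 6.0000 × 22/2515.2 ≈ 0.052.
%ΔQ_A ≈ ε × %ΔP_B = 0.052 × (-11%) = -0.6%.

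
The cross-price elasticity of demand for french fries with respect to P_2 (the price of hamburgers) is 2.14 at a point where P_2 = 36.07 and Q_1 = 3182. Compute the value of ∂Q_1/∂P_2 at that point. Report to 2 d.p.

188.79

ε = (∂Q_1/∂P_2)·(P_2/Q_1) ⇒ ∂Q_1/∂P_2 = ε·Q_1/P_2 = 2.14 × 3182/36.07 ≈ 188.79.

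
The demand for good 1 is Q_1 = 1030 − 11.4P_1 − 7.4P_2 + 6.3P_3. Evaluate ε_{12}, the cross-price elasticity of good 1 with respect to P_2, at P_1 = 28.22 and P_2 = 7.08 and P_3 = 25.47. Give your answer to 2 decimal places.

-0.06

At P_1 = 28.22 and P_2 = 7.08 and P_3 = 25.47: Q_1 = 816.361.
∂Q_1/∂P_2 = -7.4.
ε = (∂Q_1/∂P_2)(P_2/Q_1) = -7.4 × (7.08/816.361) ≈ -0.06.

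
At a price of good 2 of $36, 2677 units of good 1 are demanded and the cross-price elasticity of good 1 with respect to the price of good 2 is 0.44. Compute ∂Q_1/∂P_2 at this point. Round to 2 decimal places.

32.72

ε = (∂Q_1/∂P_2)·(P_2/Q_1) ⇒ ∂Q_1/∂P_2 = ε·Q_1/P_2 = 0.44 × 2677/36 ≈ 32.72.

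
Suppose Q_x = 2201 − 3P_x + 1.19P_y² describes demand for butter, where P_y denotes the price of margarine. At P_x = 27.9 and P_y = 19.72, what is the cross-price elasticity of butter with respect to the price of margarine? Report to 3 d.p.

0.359

At P_x = 27.9 and P_y = 19.72: Q_x = 2580.065.
∂Q_x/∂P_y = 2.38P_y = 2.38(19.72) = 46.9336.
ε = (∂Q_x/∂P_y)(P_y/Q_x) = 46.9336 × (19.72/2580.065) ≈ 0.359.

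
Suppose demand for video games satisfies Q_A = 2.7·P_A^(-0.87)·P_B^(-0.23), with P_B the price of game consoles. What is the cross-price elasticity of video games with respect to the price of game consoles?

In a log-linear (constant-elasticity) demand function, the coefficient on the exponent of P_B is the cross-price elasticity.
ε = -0.23. Negative, so video games and game consoles are complements.

-0.23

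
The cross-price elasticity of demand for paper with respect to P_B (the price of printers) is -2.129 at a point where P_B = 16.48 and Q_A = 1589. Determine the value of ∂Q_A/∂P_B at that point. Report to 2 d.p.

-205.28

ε = (∂Q_A/∂P_B)·(P_B/Q_A) ⇒ ∂Q_A/∂P_B = ε·Q_A/P_B = -2.129 × 1589/16.48 ≈ -205.28.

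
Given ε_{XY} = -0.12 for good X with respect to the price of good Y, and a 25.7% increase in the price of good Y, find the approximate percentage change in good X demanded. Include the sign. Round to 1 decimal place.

-3.1%

%ΔQ ≈ ε × %ΔP of good Y = -0.12 × (25.7%) = -3.1%.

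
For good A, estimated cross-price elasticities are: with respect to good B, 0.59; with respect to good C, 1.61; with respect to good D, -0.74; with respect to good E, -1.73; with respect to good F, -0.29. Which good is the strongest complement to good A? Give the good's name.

good E

Complements have ε < 0. The most negative value is -1.73 (good E).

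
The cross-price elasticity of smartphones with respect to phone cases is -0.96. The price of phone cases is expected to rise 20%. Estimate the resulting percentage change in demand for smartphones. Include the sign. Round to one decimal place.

%ΔQ ≈ ε × %ΔP of phone cases = -0.96 × (20%) = -19.2%.

-19.2%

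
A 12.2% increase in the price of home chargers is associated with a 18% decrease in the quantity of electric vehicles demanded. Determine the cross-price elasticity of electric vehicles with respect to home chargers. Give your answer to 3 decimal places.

ε = (%ΔQ of electric vehicles) / (%ΔP of home chargers) = (-18%) / (12.2%) ≈ -1.475.

-1.475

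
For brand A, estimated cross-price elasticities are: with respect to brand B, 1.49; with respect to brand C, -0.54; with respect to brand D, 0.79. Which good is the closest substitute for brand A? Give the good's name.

Substitutes have ε > 0. Among the positive values, 1.49 (brand B) is largest.

brand B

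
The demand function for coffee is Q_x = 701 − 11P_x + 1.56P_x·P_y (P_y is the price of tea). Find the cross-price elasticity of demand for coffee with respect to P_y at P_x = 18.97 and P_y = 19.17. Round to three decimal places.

At P_x = 18.97 and P_y = 19.17: Q_x = 1059.632.
∂Q_x/∂P_y = 1.56P_x = 1.56(18.97) = 29.5932.
ε = (∂Q_x/∂P_y)(P_y/Q_x) = 29.5932 × (19.17/1059.632) ≈ 0.535.
ε > 0: substitutes.

0.535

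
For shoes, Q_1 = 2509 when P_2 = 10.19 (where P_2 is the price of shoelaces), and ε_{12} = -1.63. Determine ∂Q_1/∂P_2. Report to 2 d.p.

ε = (∂Q_1/∂P_2)·(P_2/Q_1) ⇒ ∂Q_1/∂P_2 = ε·Q_1/P_2 = -1.63 × 2509/10.19 ≈ -401.34.

-401.34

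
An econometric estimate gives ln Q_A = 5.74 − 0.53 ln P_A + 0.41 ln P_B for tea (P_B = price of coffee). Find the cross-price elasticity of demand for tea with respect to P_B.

0.41

In a log-linear (constant-elasticity) demand function, the coefficient on ln P_B is the cross-price elasticity.
ε = 0.41. Positive, so tea and coffee are substitutes.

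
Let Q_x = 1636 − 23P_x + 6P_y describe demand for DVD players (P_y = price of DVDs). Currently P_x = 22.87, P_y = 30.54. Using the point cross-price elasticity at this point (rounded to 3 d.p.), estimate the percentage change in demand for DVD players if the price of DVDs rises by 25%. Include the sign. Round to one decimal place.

3.6%

At P_x = 22.87, P_y = 30.54: Q_x = 1293.23.
∂Q_x/∂P_y = 6.
ε = (∂Q_x/∂P_y)(P_y/Q_x) = 6.0000 × 30.54/1293.23 ≈ 0.142.
%ΔQ_x ≈ ε × %ΔP_y = 0.142 × (25%) = 3.6%.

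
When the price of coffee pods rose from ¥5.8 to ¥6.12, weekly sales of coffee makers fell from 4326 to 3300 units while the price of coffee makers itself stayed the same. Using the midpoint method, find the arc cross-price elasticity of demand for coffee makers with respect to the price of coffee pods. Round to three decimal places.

-5.012

ΔQ_A = 3300 − 4326 = -1026; ΔP_B = 6.12 − 5.8 = 0.32.
Midpoints: Q̄_A = 3813.0, P̄_B = 5.96.
ε = (ΔQ_A/Q̄_A)/(ΔP_B/P̄_B) = (-1026/3813.0)/(0.32/5.96) ≈ -5.012.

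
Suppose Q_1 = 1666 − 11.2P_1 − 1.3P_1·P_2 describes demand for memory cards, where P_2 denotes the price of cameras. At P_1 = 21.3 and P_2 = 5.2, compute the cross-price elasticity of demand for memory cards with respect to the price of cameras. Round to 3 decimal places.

At P_1 = 21.3 and P_2 = 5.2: Q_1 = 1283.452.
∂Q_1/∂P_2 = -1.3P_1 = -1.3(21.3) = -27.6900.
ε = (∂Q_1/∂P_2)(P_2/Q_1) = -27.6900 × (5.2/1283.452) ≈ -0.112.
ε < 0: complements.

-0.112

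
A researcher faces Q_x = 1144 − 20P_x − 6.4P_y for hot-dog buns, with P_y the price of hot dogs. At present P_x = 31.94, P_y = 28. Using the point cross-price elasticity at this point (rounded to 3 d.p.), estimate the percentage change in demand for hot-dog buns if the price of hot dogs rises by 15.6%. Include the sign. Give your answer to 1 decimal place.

-8.6%

At P_x = 31.94, P_y = 28: Q_x = 326.
∂Q_x/∂P_y = -6.4.
ε = (∂Q_x/∂P_y)(P_y/Q_x) = -6.4000 × 28/326 ≈ -0.550.
%ΔQ_x ≈ ε × %ΔP_y = -0.550 × (15.6%) = -8.6%.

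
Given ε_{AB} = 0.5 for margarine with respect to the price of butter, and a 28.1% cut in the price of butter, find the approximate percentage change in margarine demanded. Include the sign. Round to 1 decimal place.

%ΔQ ≈ ε × %ΔP of butter = 0.5 × (-28.1%) = -14.1%.
Demand for margarine falls by about 14.1%.

-14.1%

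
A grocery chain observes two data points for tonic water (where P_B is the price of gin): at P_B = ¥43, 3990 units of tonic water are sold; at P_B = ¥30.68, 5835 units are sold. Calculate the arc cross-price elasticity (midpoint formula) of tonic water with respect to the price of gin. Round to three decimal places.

ΔQ_A = 5835 − 3990 = 1845; ΔP_B = 30.68 − 43 = -12.32.
Midpoints: Q̄_A = 4912.5, P̄_B = 36.84.
ε = (ΔQ_A/Q̄_A)/(ΔP_B/P̄_B) = (1845/4912.5)/(-12.32/36.84) ≈ -1.123.

-1.123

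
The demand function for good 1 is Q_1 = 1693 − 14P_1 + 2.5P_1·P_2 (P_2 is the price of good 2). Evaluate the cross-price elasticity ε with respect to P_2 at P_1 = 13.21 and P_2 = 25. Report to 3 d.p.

At P_1 = 13.21 and P_2 = 25: Q_1 = 2333.685.
∂Q_1/∂P_2 = 2.5P_1 = 2.5(13.21) = 33.0250.
ε = (∂Q_1/∂P_2)(P_2/Q_1) = 33.0250 × (25/2333.685) ≈ 0.354.
ε > 0: substitutes.

0.354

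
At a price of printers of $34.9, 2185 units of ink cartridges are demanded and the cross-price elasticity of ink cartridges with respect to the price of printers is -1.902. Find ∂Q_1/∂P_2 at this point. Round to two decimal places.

-119.08

ε = (∂Q_1/∂P_2)·(P_2/Q_1) ⇒ ∂Q_1/∂P_2 = ε·Q_1/P_2 = -1.902 × 2185/34.9 ≈ -119.08.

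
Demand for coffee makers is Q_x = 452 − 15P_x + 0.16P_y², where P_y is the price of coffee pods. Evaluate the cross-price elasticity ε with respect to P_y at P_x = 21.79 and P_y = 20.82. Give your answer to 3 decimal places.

At P_x = 21.79 and P_y = 20.82: Q_x = 194.506.
∂Q_x/∂P_y = 0.32P_y = 0.32(20.82) = 6.6624.
ε = (∂Q_x/∂P_y)(P_y/Q_x) = 6.6624 × (20.82/194.506) ≈ 0.713.
ε > 0: substitutes.

0.713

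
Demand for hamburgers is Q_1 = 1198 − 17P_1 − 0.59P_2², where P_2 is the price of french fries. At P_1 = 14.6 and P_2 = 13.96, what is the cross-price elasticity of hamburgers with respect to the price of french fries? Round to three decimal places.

At P_1 = 14.6 and P_2 = 13.96: Q_1 = 834.820.
∂Q_1/∂P_2 = -1.18P_2 = -1.18(13.96) = -16.4728.
ε = (∂Q_1/∂P_2)(P_2/Q_1) = -16.4728 × (13.96/834.820) ≈ -0.275.
ε < 0: complements.

-0.275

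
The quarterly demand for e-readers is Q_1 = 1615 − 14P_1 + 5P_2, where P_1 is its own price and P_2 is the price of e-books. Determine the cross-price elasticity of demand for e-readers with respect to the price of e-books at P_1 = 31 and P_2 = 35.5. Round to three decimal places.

At P_1 = 31 and P_2 = 35.5: Q_1 = 1358.5.
∂Q_1/∂P_2 = 5.
ε = (∂Q_1/∂P_2)(P_2/Q_1) = 5 × (35.5/1358.5) ≈ 0.131.

0.131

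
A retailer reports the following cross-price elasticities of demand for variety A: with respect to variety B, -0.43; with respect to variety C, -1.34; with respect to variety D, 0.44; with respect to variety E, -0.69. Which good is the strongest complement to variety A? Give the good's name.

variety C

Complements have ε < 0. The most negative value is -1.34 (variety C).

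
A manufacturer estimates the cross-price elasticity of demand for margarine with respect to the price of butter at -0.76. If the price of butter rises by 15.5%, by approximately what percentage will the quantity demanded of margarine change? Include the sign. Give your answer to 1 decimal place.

%ΔQ ≈ ε × %ΔP of butter = -0.76 × (15.5%) = -11.8%.
Demand for margarine falls by about 11.8%.

-11.8%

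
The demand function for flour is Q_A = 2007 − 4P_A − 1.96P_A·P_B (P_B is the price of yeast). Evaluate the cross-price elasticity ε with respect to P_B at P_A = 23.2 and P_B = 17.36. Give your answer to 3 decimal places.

At P_A = 23.2 and P_B = 17.36: Q_A = 1124.806.
∂Q_A/∂P_B = -1.96P_A = -1.96(23.2) = -45.4720.
ε = (∂Q_A/∂P_B)(P_B/Q_A) = -45.4720 × (17.36/1124.806) ≈ -0.702.
ε < 0: complements.

-0.702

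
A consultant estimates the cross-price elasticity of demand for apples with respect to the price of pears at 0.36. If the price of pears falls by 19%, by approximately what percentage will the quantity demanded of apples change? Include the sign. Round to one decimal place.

-6.8%

%ΔQ ≈ ε × %ΔP of pears = 0.36 × (-19%) = -6.8%.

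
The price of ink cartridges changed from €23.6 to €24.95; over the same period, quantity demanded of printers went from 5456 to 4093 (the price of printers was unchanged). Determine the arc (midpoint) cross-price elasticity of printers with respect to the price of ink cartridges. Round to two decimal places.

-5.13

ΔQ_A = 4093 − 5456 = -1363; ΔP_B = 24.95 − 23.6 = 1.35.
Midpoints: Q̄_A = 4774.5, P̄_B = 24.27.
ε = (ΔQ_A/Q̄_A)/(ΔP_B/P̄_B) = (-1363/4774.5)/(1.35/24.27) ≈ -5.13.
ε < 0: printers and ink cartridges are complements.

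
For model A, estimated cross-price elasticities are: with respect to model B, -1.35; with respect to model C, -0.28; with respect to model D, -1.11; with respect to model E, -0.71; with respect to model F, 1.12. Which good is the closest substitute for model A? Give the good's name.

model F

Substitutes have ε > 0. Among the positive values, 1.12 (model F) is largest.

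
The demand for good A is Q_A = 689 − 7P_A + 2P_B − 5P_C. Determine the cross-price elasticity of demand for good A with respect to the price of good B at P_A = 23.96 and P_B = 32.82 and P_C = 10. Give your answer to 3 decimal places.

0.122

At P_A = 23.96 and P_B = 32.82 and P_C = 10: Q_A = 536.92.
∂Q_A/∂P_B = 2.
ε = (∂Q_A/∂P_B)(P_B/Q_A) = 2 × (32.82/536.92) ≈ 0.122.
Since ε > 0, good A and good B are substitutes.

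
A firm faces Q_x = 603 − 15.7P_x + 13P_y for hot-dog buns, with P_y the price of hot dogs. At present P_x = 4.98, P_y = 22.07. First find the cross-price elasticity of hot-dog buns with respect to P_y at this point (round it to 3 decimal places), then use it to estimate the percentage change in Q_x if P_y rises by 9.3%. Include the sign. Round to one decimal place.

At P_x = 4.98, P_y = 22.07: Q_x = 811.724.
∂Q_x/∂P_y = 13.
ε = (∂Q_x/∂P_y)(P_y/Q_x) = 13.0000 × 22.07/811.724 ≈ 0.353.
%ΔQ_x ≈ ε × %ΔP_y = 0.353 × (9.3%) = 3.3%.

3.3%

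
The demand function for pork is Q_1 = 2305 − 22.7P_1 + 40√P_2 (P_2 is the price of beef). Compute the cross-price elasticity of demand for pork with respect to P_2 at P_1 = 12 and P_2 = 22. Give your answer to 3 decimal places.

0.042

At P_1 = 12 and P_2 = 22: Q_1 = 2220.217.
∂Q_1/∂P_2 = 40/(2√P_2) = 40/(2√22) = 4.2640.
ε = (∂Q_1/∂P_2)(P_2/Q_1) = 4.2640 × (22/2220.217) ≈ 0.042.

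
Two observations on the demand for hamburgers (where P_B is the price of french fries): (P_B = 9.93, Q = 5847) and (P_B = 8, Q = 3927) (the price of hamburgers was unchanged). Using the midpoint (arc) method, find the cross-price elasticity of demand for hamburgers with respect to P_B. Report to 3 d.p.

1.825

ΔQ_A = 3927 − 5847 = -1920; ΔP_B = 8 − 9.93 = -1.93.
Midpoints: Q̄_A = 4887.0, P̄_B = 8.96.
ε = (ΔQ_A/Q̄_A)/(ΔP_B/P̄_B) = (-1920/4887.0)/(-1.93/8.96) ≈ 1.825.
ε > 0: hamburgers and french fries are substitutes.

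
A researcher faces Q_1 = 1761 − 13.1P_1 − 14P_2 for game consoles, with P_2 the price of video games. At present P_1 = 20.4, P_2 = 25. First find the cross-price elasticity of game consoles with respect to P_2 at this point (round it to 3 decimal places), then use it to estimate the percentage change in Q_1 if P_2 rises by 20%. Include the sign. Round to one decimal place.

At P_1 = 20.4, P_2 = 25: Q_1 = 1143.76.
∂Q_1/∂P_2 = -14.
ε = (∂Q_1/∂P_2)(P_2/Q_1) = -14.0000 × 25/1143.76 ≈ -0.306.
%ΔQ_1 ≈ ε × %ΔP_2 = -0.306 × (20%) = -6.1%.

-6.1%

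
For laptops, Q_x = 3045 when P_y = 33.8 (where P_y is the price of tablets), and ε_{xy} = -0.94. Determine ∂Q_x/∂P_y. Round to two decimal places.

-84.68

ε = (∂Q_x/∂P_y)·(P_y/Q_x) ⇒ ∂Q_x/∂P_y = ε·Q_x/P_y = -0.94 × 3045/33.8 ≈ -84.68.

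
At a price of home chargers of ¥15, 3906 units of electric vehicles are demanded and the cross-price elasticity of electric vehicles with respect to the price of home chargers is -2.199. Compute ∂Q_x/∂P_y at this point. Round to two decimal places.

ε = (∂Q_x/∂P_y)·(P_y/Q_x) ⇒ ∂Q_x/∂P_y = ε·Q_x/P_y = -2.199 × 3906/15 ≈ -572.62.

-572.62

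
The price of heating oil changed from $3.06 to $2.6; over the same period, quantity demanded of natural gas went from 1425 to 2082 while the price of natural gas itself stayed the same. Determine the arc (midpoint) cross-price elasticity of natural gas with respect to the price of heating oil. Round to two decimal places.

-2.31

ΔQ_A = 2082 − 1425 = 657; ΔP_B = 2.6 − 3.06 = -0.46.
Midpoints: Q̄_A = 1753.5, P̄_B = 2.83.
ε = (ΔQ_A/Q̄_A)/(ΔP_B/P̄_B) = (657/1753.5)/(-0.46/2.83) ≈ -2.31.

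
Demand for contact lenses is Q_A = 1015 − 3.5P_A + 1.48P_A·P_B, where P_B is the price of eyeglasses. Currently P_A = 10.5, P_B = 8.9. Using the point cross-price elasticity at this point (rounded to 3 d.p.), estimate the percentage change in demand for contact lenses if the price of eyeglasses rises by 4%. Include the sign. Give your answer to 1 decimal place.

0.5%

At P_A = 10.5, P_B = 8.9: Q_A = 1116.556.
∂Q_A/∂P_B = 1.48P_A = 15.5400.
ε = (∂Q_A/∂P_B)(P_B/Q_A) = 15.5400 × 8.9/1116.556 ≈ 0.124.
%ΔQ_A ≈ ε × %ΔP_B = 0.124 × (4%) = 0.5%.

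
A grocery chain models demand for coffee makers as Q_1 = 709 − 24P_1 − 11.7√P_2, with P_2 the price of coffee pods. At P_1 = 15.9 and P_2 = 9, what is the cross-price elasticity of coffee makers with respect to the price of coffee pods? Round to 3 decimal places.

-0.060

At P_1 = 15.9 and P_2 = 9: Q_1 = 292.3.
∂Q_1/∂P_2 = -11.7/(2√P_2) = -11.7/(2√9) = -1.9500.
ε = (∂Q_1/∂P_2)(P_2/Q_1) = -1.9500 × (9/292.3) ≈ -0.060.
ε < 0: complements.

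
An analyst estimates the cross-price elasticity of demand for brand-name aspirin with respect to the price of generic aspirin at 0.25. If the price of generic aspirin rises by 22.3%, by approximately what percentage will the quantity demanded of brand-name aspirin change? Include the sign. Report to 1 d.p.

5.6%

%ΔQ ≈ ε × %ΔP of generic aspirin = 0.25 × (22.3%) = 5.6%.
Demand for brand-name aspirin rises by about 5.6%.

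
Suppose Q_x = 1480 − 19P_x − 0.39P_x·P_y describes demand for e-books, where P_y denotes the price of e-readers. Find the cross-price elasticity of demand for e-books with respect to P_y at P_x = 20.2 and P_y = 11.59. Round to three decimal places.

At P_x = 20.2 and P_y = 11.59: Q_x = 1004.894.
∂Q_x/∂P_y = -0.39P_x = -0.39(20.2) = -7.8780.
ε = (∂Q_x/∂P_y)(P_y/Q_x) = -7.8780 × (11.59/1004.894) ≈ -0.091.

-0.091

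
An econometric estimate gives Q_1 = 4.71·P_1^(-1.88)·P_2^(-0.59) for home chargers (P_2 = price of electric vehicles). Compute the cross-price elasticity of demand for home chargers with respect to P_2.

-0.59

In a log-linear (constant-elasticity) demand function, the coefficient on the exponent of P_2 is the cross-price elasticity.
ε = -0.59. Negative, so home chargers and electric vehicles are complements.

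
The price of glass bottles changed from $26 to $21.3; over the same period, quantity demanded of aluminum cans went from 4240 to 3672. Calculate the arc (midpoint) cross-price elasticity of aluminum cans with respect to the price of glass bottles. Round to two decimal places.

ΔQ_A = 3672 − 4240 = -568; ΔP_B = 21.3 − 26 = -4.7.
Midpoints: Q̄_A = 3956.0, P̄_B = 23.65.
ε = (ΔQ_A/Q̄_A)/(ΔP_B/P̄_B) = (-568/3956.0)/(-4.7/23.65) ≈ 0.72.

0.72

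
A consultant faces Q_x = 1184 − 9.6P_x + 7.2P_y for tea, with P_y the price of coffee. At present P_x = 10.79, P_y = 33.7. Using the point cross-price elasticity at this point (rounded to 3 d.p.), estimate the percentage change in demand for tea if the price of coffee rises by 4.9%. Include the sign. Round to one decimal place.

0.9%

At P_x = 10.79, P_y = 33.7: Q_x = 1323.056.
∂Q_x/∂P_y = 7.2.
ε = (∂Q_x/∂P_y)(P_y/Q_x) = 7.2000 × 33.7/1323.056 ≈ 0.183.
%ΔQ_x ≈ ε × %ΔP_y = 0.183 × (4.9%) = 0.9%.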